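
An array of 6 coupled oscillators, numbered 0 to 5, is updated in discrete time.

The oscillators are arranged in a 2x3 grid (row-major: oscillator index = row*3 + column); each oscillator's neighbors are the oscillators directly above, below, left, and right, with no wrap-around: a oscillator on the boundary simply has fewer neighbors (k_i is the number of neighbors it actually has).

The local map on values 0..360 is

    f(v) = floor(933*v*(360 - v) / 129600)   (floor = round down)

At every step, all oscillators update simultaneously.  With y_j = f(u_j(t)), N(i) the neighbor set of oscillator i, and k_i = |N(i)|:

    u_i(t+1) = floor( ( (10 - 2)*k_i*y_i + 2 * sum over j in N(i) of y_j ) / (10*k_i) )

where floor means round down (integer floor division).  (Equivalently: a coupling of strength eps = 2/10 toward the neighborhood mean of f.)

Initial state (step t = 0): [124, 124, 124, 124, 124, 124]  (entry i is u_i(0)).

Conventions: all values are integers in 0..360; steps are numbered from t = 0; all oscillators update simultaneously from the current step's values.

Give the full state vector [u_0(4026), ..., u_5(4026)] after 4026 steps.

Simulating step by step:
t=0: [124, 124, 124, 124, 124, 124]
t=1: [210, 210, 210, 210, 210, 210]
t=2: [226, 226, 226, 226, 226, 226]
t=3: [218, 218, 218, 218, 218, 218]
t=4: [222, 222, 222, 222, 222, 222]
t=5: [220, 220, 220, 220, 220, 220]
t=6: [221, 221, 221, 221, 221, 221]
t=7: [221, 221, 221, 221, 221, 221]

Answer: [221, 221, 221, 221, 221, 221]
Key observation: The state at step 6, [221, 221, 221, 221, 221, 221], reappears at step 7: the system is in a cycle of period 1 from step 6 on.  Therefore the state at step 4026 equals the state at step 6 + ((4026 - 6) mod 1) = 6, which is [221, 221, 221, 221, 221, 221].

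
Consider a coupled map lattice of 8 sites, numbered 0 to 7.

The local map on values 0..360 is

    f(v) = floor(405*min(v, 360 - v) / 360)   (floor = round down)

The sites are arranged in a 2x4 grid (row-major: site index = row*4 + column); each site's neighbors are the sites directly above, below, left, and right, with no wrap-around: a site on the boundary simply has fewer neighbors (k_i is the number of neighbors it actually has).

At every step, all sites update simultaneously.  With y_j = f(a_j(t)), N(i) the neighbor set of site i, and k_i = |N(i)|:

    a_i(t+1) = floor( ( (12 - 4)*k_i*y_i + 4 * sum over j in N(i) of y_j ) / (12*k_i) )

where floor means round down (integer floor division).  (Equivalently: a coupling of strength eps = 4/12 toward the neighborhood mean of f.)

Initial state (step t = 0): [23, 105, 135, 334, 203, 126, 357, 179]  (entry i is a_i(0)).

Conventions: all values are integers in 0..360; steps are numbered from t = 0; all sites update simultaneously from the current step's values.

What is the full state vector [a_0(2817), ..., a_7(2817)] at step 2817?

Simulating step by step:
t=0: [23, 105, 135, 334, 203, 126, 357, 179]
t=1: [65, 113, 117, 78, 145, 127, 56, 139]
t=2: [97, 123, 118, 105, 144, 133, 89, 129]
t=3: [122, 135, 127, 124, 151, 143, 114, 133]
t=4: [144, 149, 141, 141, 162, 156, 135, 143]
t=5: [166, 166, 158, 158, 177, 172, 155, 158]
t=6: [188, 185, 177, 177, 195, 190, 176, 176]
t=7: [192, 195, 198, 198, 187, 191, 197, 198]
t=8: [189, 185, 182, 182, 192, 189, 183, 182]
t=9: [192, 195, 199, 200, 190, 192, 198, 199]
t=10: [188, 185, 181, 180, 190, 188, 182, 181]
t=11: [193, 195, 200, 201, 191, 193, 199, 201]
t=12: [187, 184, 180, 178, 189, 186, 181, 178]
t=13: [194, 197, 201, 200, 192, 195, 200, 200]
t=14: [186, 183, 179, 179, 187, 184, 180, 180]
t=15: [195, 198, 200, 201, 194, 198, 201, 201]
t=16: [184, 182, 179, 178, 185, 182, 178, 178]
t=17: [198, 199, 200, 200, 197, 199, 200, 200]
t=18: [182, 181, 180, 180, 182, 181, 180, 180]
t=19: [200, 201, 201, 202, 200, 201, 201, 202]
t=20: [179, 178, 177, 177, 179, 178, 177, 177]
t=21: [200, 200, 199, 199, 200, 200, 199, 199]
t=22: [180, 180, 180, 181, 180, 180, 180, 181]
t=23: [202, 202, 201, 201, 202, 202, 201, 201]
t=24: [177, 177, 177, 178, 177, 177, 177, 178]
t=25: [199, 199, 199, 199, 199, 199, 199, 199]
t=26: [181, 181, 181, 181, 181, 181, 181, 181]
t=27: [201, 201, 201, 201, 201, 201, 201, 201]
t=28: [178, 178, 178, 178, 178, 178, 178, 178]
t=29: [200, 200, 200, 200, 200, 200, 200, 200]
t=30: [180, 180, 180, 180, 180, 180, 180, 180]
t=31: [202, 202, 202, 202, 202, 202, 202, 202]
t=32: [177, 177, 177, 177, 177, 177, 177, 177]
t=33: [199, 199, 199, 199, 199, 199, 199, 199]

Answer: [199, 199, 199, 199, 199, 199, 199, 199]
Key observation: The state at step 25, [199, 199, 199, 199, 199, 199, 199, 199], reappears at step 33: the system is in a cycle of period 8 from step 25 on.  Therefore the state at step 2817 equals the state at step 25 + ((2817 - 25) mod 8) = 25, which is [199, 199, 199, 199, 199, 199, 199, 199].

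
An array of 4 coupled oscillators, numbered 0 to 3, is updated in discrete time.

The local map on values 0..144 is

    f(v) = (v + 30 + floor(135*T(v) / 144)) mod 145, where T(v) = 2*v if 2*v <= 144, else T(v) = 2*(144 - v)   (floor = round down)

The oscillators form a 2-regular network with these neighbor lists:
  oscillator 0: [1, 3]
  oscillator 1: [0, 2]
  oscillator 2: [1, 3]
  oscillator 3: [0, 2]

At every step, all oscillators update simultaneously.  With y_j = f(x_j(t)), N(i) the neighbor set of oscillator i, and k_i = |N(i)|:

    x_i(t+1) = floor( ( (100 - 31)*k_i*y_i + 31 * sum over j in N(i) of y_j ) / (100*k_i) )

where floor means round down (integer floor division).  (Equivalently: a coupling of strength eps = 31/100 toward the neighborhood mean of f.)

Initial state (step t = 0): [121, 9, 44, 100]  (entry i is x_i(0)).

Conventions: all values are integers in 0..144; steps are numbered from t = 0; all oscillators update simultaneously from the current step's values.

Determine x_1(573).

Answer: x_1(573) = 82
Key observation: The state at step 25, [82, 82, 82, 82], reappears at step 27: the system is in a cycle of period 2 from step 25 on.  Therefore the state at step 573 equals the state at step 25 + ((573 - 25) mod 2) = 25, which is [82, 82, 82, 82].

Derivation:
t=0: [121, 9, 44, 100]
t=1: [52, 47, 26, 55]
t=2: [33, 35, 81, 51]
t=3: [110, 121, 82, 53]
t=4: [53, 55, 70, 47]
t=5: [35, 48, 69, 32]
t=6: [112, 48, 79, 117]
t=7: [50, 37, 70, 57]
t=8: [47, 111, 87, 50]
t=9: [26, 54, 66, 34]
t=10: [97, 55, 76, 115]
t=11: [63, 54, 75, 61]
t=12: [61, 51, 76, 65]
t=13: [57, 44, 76, 71]
t=14: [48, 28, 76, 82]
t=15: [45, 93, 90, 74]
t=16: [34, 64, 77, 76]
t=17: [111, 80, 84, 93]
t=18: [63, 80, 80, 71]
t=19: [72, 82, 85, 84]
t=20: [88, 83, 80, 82]
t=21: [79, 81, 84, 82]
t=22: [84, 83, 81, 83]
t=23: [81, 82, 83, 82]
t=24: [83, 83, 82, 83]
t=25: [82, 82, 82, 82]
t=26: [83, 83, 83, 83]
t=27: [82, 82, 82, 82]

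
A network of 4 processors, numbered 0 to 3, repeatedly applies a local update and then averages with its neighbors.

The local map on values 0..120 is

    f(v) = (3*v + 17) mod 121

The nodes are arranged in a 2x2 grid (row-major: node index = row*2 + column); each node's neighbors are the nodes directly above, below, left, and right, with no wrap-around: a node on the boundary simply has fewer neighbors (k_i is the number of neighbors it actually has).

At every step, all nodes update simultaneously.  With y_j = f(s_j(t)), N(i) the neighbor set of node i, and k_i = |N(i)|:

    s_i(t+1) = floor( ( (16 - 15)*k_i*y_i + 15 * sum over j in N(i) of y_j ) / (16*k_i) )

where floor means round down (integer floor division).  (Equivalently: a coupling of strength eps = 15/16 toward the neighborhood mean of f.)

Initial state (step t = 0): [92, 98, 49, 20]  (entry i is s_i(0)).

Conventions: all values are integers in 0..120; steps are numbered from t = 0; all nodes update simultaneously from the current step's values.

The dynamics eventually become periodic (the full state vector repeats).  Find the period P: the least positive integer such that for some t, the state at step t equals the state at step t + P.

Answer: 5
Key observation: The state at step 102, [18, 18, 18, 18], reappears at step 107 — and no state repeats earlier — so the cycle the system enters has period 5.

Derivation:
t=0: [92, 98, 49, 20]
t=1: [55, 64, 62, 57]
t=2: [83, 65, 65, 83]
t=3: [86, 28, 28, 86]
t=4: [96, 37, 37, 96]
t=5: [10, 59, 59, 10]
t=6: [71, 48, 48, 71]
t=7: [44, 104, 104, 44]
t=8: [83, 31, 31, 83]
t=9: [104, 29, 29, 104]
t=10: [102, 88, 88, 102]
t=11: [41, 78, 78, 41]
t=12: [9, 18, 18, 9]
t=13: [69, 45, 45, 69]
t=14: [35, 98, 98, 35]
t=15: [64, 5, 5, 64]
t=16: [35, 84, 84, 35]
t=17: [25, 2, 2, 25]
t=18: [27, 87, 87, 27]
t=19: [39, 94, 94, 39]
t=20: [54, 15, 15, 54]
t=21: [61, 58, 58, 61]
t=22: [70, 78, 78, 70]
t=23: [15, 99, 99, 15]
t=24: [71, 62, 62, 71]
t=25: [83, 107, 107, 83]
t=26: [91, 28, 28, 91]
t=27: [97, 51, 51, 97]
t=28: [50, 64, 64, 50]
t=29: [85, 48, 48, 85]
t=30: [39, 30, 30, 39]
t=31: [101, 18, 18, 101]
t=32: [71, 77, 77, 71]
t=33: [12, 102, 102, 12]
t=34: [79, 54, 54, 79]
t=35: [55, 14, 14, 55]
t=36: [59, 60, 60, 59]
t=37: [75, 73, 73, 75]
t=38: [107, 7, 7, 107]
t=39: [41, 92, 92, 41]
t=40: [49, 21, 21, 49]
t=41: [77, 45, 45, 77]
t=42: [29, 7, 7, 29]
t=43: [42, 99, 99, 42]
t=44: [68, 25, 25, 68]
t=45: [92, 99, 99, 92]
t=46: [70, 52, 52, 70]
t=47: [55, 102, 102, 55]
t=48: [79, 62, 62, 79]
t=49: [77, 16, 16, 77]
t=50: [61, 9, 9, 61]
t=51: [46, 76, 76, 46]
t=52: [4, 32, 32, 4]
t=53: [107, 34, 34, 107]
t=54: [117, 97, 97, 117]
t=55: [62, 8, 8, 62]
t=56: [43, 79, 79, 43]
t=57: [12, 24, 24, 12]
t=58: [86, 55, 55, 86]
t=59: [59, 34, 34, 59]
t=60: [116, 75, 75, 116]
t=61: [0, 1, 1, 0]
t=62: [19, 17, 17, 19]
t=63: [68, 73, 73, 68]
t=64: [114, 100, 100, 114]
t=65: [77, 114, 114, 77]
t=66: [110, 12, 12, 110]
t=67: [56, 101, 101, 56]
t=68: [77, 64, 64, 77]
t=69: [82, 11, 11, 82]
t=70: [48, 22, 22, 48]
t=71: [80, 42, 42, 80]
t=72: [21, 15, 15, 21]
t=73: [63, 78, 78, 63]
t=74: [13, 80, 80, 13]
t=75: [17, 53, 53, 17]
t=76: [55, 67, 67, 55]
t=77: [94, 63, 63, 94]
t=78: [83, 58, 58, 83]
t=79: [67, 26, 26, 67]
t=80: [95, 96, 96, 95]
t=81: [62, 60, 60, 62]
t=82: [76, 81, 81, 76]
t=83: [17, 3, 3, 17]
t=84: [28, 65, 65, 28]
t=85: [91, 100, 100, 91]
t=86: [73, 49, 49, 73]
t=87: [47, 110, 110, 47]
t=88: [100, 41, 41, 100]
t=89: [22, 71, 71, 22]
t=90: [107, 84, 84, 107]
t=91: [31, 91, 91, 31]
t=92: [51, 106, 106, 51]
t=93: [90, 51, 51, 90]
t=94: [48, 45, 45, 48]
t=95: [31, 39, 39, 31]
t=96: [19, 103, 103, 19]
t=97: [83, 74, 74, 83]
t=98: [112, 29, 29, 112]
t=99: [104, 110, 110, 104]
t=100: [103, 88, 88, 103]
t=101: [41, 81, 81, 41]
t=102: [18, 18, 18, 18]
t=103: [71, 71, 71, 71]
t=104: [109, 109, 109, 109]
t=105: [102, 102, 102, 102]
t=106: [81, 81, 81, 81]
t=107: [18, 18, 18, 18]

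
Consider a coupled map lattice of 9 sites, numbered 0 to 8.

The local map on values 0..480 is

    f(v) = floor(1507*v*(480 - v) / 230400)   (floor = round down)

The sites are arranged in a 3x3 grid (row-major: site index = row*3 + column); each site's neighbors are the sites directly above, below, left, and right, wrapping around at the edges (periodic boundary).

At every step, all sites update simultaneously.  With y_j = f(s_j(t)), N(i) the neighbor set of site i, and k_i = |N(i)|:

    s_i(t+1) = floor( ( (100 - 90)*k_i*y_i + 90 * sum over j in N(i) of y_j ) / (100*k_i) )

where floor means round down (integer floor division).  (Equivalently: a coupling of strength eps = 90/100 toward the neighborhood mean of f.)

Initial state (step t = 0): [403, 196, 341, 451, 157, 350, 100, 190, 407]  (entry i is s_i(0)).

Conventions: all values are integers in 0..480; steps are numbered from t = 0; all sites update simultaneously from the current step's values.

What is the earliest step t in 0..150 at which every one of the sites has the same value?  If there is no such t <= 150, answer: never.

Simulating step by step:
t=0: [403, 196, 341, 451, 157, 350, 100, 190, 407]  (not all equal)
t=1: [246, 307, 268, 251, 281, 236, 214, 291, 292]  (not all equal)
t=2: [367, 365, 365, 372, 364, 368, 367, 360, 368]  (not all equal)
t=3: [270, 275, 271, 270, 272, 270, 271, 273, 273]  (not all equal)
t=4: [369, 369, 369, 370, 369, 369, 369, 369, 369]  (not all equal)
t=5: [266, 267, 267, 266, 266, 266, 266, 267, 267]  (not all equal)
t=6: [371, 371, 371, 372, 371, 371, 371, 371, 371]  (not all equal)
t=7: [263, 264, 264, 263, 263, 263, 263, 264, 264]  (not all equal)
t=8: [372, 372, 372, 373, 372, 372, 372, 372, 372]  (not all equal)
t=9: [261, 262, 262, 261, 261, 261, 261, 262, 262]  (not all equal)
t=10: [373, 373, 373, 373, 373, 373, 373, 373, 373]  (all equal)

Answer: 10
Key observation: Synchronization is absorbing here: once all sites are equal they stay equal, and step 10 is the first all-equal step.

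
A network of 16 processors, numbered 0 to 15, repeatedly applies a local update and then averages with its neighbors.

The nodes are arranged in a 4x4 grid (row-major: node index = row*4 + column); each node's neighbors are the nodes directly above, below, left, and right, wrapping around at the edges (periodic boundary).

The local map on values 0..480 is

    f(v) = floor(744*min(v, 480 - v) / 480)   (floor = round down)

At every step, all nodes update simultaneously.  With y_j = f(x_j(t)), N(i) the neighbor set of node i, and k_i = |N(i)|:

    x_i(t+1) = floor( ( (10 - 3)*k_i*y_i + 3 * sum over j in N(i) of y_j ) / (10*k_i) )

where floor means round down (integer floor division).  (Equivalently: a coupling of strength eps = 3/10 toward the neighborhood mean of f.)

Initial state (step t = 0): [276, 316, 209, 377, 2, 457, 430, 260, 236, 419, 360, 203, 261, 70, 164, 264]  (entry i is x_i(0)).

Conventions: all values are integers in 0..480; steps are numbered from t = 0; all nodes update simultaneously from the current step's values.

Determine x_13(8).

Answer: x_13(8) = 225

Derivation:
t=0: [276, 316, 209, 377, 2, 457, 430, 260, 236, 419, 360, 203, 261, 70, 164, 264]
t=1: [277, 236, 281, 209, 81, 56, 120, 280, 311, 117, 185, 311, 321, 146, 249, 313]
t=2: [299, 325, 308, 315, 160, 124, 204, 284, 243, 191, 274, 266, 251, 244, 331, 269]
t=3: [278, 250, 264, 266, 259, 216, 302, 298, 349, 300, 311, 330, 348, 339, 256, 316]
t=4: [311, 339, 331, 320, 324, 327, 283, 285, 221, 271, 267, 237, 216, 241, 322, 261]
t=5: [260, 234, 237, 258, 254, 247, 295, 298, 334, 322, 323, 355, 332, 342, 265, 326]
t=6: [335, 349, 356, 332, 335, 345, 294, 285, 234, 249, 249, 209, 236, 236, 312, 249]
t=7: [233, 216, 207, 241, 239, 226, 281, 291, 348, 347, 342, 329, 353, 344, 277, 338]
t=8: [347, 326, 323, 348, 349, 336, 303, 300, 218, 217, 228, 233, 211, 225, 292, 237]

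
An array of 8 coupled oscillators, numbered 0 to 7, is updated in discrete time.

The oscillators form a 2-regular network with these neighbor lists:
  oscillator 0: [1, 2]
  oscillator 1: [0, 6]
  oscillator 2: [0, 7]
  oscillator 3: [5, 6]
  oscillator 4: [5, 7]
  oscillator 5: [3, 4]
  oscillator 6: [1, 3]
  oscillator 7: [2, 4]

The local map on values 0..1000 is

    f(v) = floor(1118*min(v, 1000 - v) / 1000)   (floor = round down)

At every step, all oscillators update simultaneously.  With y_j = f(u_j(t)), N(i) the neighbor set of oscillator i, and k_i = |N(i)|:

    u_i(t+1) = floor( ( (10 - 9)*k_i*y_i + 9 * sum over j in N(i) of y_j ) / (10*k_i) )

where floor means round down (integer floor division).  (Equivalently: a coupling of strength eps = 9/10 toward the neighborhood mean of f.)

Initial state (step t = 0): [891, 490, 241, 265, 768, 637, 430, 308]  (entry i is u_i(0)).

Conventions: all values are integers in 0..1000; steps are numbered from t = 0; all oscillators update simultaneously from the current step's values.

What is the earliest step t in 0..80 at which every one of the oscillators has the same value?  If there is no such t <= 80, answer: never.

Simulating step by step:
t=0: [891, 490, 241, 265, 768, 637, 430, 308]  (not all equal)
t=1: [379, 325, 236, 427, 362, 290, 427, 272]  (not all equal)
t=2: [324, 441, 353, 408, 323, 428, 425, 330]  (not all equal)
t=3: [435, 425, 367, 474, 416, 415, 474, 376]  (not all equal)
t=4: [446, 504, 448, 499, 443, 493, 504, 435]  (not all equal)
t=5: [524, 528, 492, 552, 516, 528, 555, 496]  (not all equal)
t=6: [537, 515, 543, 510, 540, 521, 511, 546]  (not all equal)
t=7: [525, 532, 511, 541, 520, 530, 544, 511]  (not all equal)
t=8: [534, 520, 539, 516, 535, 524, 517, 541]  (not all equal)
t=9: [524, 530, 516, 536, 522, 530, 538, 516]  (not all equal)
t=10: [532, 524, 536, 520, 533, 525, 520, 537]  (not all equal)
t=11: [524, 529, 519, 533, 523, 529, 534, 519]  (not all equal)
t=12: [531, 526, 534, 522, 531, 527, 523, 535]  (not all equal)
t=13: [524, 528, 521, 530, 523, 528, 531, 521]  (not all equal)
t=14: [531, 527, 533, 525, 531, 528, 525, 534]  (not all equal)
t=15: [524, 527, 522, 529, 523, 527, 529, 522]  (not all equal)
t=16: [531, 528, 533, 526, 531, 529, 526, 533]  (not all equal)
t=17: [524, 526, 522, 527, 524, 526, 528, 522]  (not all equal)
t=18: [531, 529, 533, 528, 531, 529, 528, 533]  (not all equal)
t=19: [524, 525, 522, 526, 524, 525, 526, 522]  (not all equal)
t=20: [532, 530, 533, 529, 532, 530, 529, 533]  (not all equal)
t=21: [523, 524, 522, 525, 523, 524, 525, 522]  (not all equal)
t=22: [533, 532, 533, 531, 533, 532, 531, 533]  (not all equal)
t=23: [522, 523, 522, 523, 522, 523, 523, 522]  (not all equal)
t=24: [533, 533, 534, 533, 533, 533, 533, 534]  (not all equal)
t=25: [521, 522, 520, 522, 521, 522, 522, 520]  (not all equal)
t=26: [535, 534, 535, 534, 535, 534, 534, 535]  (not all equal)
t=27: [519, 519, 519, 520, 519, 519, 520, 519]  (not all equal)
t=28: [537, 536, 537, 536, 537, 536, 536, 537]  (not all equal)
t=29: [517, 517, 517, 518, 517, 517, 518, 517]  (not all equal)
t=30: [539, 538, 539, 538, 539, 538, 538, 539]  (not all equal)
t=31: [515, 515, 515, 516, 515, 515, 516, 515]  (not all equal)
t=32: [542, 541, 542, 541, 542, 541, 541, 542]  (not all equal)
t=33: [512, 512, 512, 513, 512, 512, 513, 512]  (not all equal)
t=34: [545, 544, 545, 544, 545, 544, 544, 545]  (not all equal)
t=35: [508, 508, 508, 509, 508, 508, 509, 508]  (not all equal)
t=36: [550, 549, 550, 548, 550, 549, 548, 550]  (not all equal)
t=37: [503, 504, 503, 504, 503, 504, 504, 503]  (not all equal)
t=38: [554, 554, 555, 554, 554, 554, 554, 555]  (not all equal)
t=39: [497, 498, 497, 498, 497, 498, 498, 497]  (not all equal)
t=40: [555, 555, 555, 556, 555, 555, 556, 555]  (not all equal)
t=41: [497, 496, 497, 496, 497, 496, 496, 497]  (not all equal)
t=42: [554, 554, 555, 554, 554, 554, 554, 555]  (not all equal)

Answer: never
Key observation: The state at step 38 reappears at step 42 — the system is in a cycle of period 4 from step 38 on.  No step 0..42 is synchronized, and the cycle repeats forever, so no step up to 80 (or ever) has all oscillators equal.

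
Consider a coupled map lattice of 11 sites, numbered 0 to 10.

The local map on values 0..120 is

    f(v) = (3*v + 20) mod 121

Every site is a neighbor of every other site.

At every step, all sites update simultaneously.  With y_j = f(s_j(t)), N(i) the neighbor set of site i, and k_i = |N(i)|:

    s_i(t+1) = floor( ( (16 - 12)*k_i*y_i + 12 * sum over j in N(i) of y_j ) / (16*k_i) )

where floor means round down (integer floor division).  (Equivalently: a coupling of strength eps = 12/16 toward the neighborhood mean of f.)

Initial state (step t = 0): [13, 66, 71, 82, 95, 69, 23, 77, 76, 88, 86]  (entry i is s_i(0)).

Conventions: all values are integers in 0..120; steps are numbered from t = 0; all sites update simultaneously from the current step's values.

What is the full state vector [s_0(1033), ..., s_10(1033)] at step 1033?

Answer: [88, 87, 87, 88, 88, 87, 87, 88, 88, 88, 88]
Key observation: The state at step 21, [82, 81, 81, 82, 82, 81, 81, 82, 82, 82, 82], reappears at step 26: the system is in a cycle of period 5 from step 21 on.  Therefore the state at step 1033 equals the state at step 21 + ((1033 - 21) mod 5) = 23, which is [88, 87, 87, 88, 88, 87, 87, 88, 88, 88, 88].

Derivation:
t=0: [13, 66, 71, 82, 95, 69, 23, 77, 76, 88, 86]
t=1: [58, 65, 67, 52, 59, 66, 63, 49, 49, 55, 54]
t=2: [72, 76, 77, 69, 73, 76, 75, 68, 68, 71, 70]
t=3: [79, 60, 60, 77, 79, 60, 59, 77, 77, 78, 78]
t=4: [32, 43, 43, 31, 32, 43, 42, 31, 31, 31, 31]
t=5: [88, 72, 72, 87, 88, 72, 72, 87, 87, 87, 87]
t=6: [62, 75, 75, 62, 62, 75, 75, 62, 62, 62, 62]
t=7: [60, 46, 46, 60, 60, 46, 46, 60, 60, 60, 60]
t=8: [66, 59, 59, 66, 66, 59, 59, 66, 66, 66, 66]
t=9: [90, 87, 87, 90, 90, 87, 87, 90, 90, 90, 90]
t=10: [45, 43, 43, 45, 45, 43, 43, 45, 45, 45, 45]
t=11: [32, 31, 31, 32, 32, 31, 31, 32, 32, 32, 32]
t=12: [115, 114, 114, 115, 115, 114, 114, 115, 115, 115, 115]
t=13: [37, 58, 58, 37, 37, 58, 58, 37, 37, 37, 37]
t=14: [28, 39, 39, 28, 28, 39, 39, 28, 28, 28, 28]
t=15: [77, 62, 62, 77, 77, 62, 62, 77, 77, 77, 77]
t=16: [31, 45, 45, 31, 31, 45, 45, 31, 31, 31, 31]
t=17: [89, 75, 75, 89, 89, 75, 75, 89, 89, 89, 89]
t=18: [32, 25, 25, 32, 32, 25, 25, 32, 32, 32, 32]
t=19: [109, 106, 106, 109, 109, 106, 106, 109, 109, 109, 109]
t=20: [102, 100, 100, 102, 102, 100, 100, 102, 102, 102, 102]
t=21: [82, 81, 81, 82, 82, 81, 81, 82, 82, 82, 82]
t=22: [23, 22, 22, 23, 23, 22, 22, 23, 23, 23, 23]
t=23: [88, 87, 87, 88, 88, 87, 87, 88, 88, 88, 88]
t=24: [41, 40, 40, 41, 41, 40, 40, 41, 41, 41, 41]
t=25: [21, 20, 20, 21, 21, 20, 20, 21, 21, 21, 21]
t=26: [82, 81, 81, 82, 82, 81, 81, 82, 82, 82, 82]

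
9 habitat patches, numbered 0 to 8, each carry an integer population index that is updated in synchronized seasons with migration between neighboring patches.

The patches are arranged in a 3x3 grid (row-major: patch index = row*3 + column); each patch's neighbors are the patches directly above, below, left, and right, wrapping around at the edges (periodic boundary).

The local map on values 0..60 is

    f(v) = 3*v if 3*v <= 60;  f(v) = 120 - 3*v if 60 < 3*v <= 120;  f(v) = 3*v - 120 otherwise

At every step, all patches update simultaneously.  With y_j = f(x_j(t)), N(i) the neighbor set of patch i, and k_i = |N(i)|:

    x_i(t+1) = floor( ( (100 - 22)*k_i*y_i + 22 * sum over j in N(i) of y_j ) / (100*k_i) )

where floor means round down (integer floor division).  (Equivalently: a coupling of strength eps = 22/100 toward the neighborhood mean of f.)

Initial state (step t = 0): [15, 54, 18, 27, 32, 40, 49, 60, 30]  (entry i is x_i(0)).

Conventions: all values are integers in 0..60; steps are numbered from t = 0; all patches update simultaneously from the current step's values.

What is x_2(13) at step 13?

Simulating step by step:
t=0: [15, 54, 18, 27, 32, 40, 49, 60, 30]
t=1: [44, 42, 48, 35, 26, 8, 30, 53, 31]
t=2: [13, 11, 22, 17, 37, 24, 28, 36, 27]
t=3: [39, 32, 50, 47, 14, 45, 35, 15, 38]
t=4: [7, 25, 26, 20, 38, 17, 15, 39, 10]
t=5: [26, 39, 40, 53, 13, 47, 41, 9, 31]
t=6: [35, 8, 5, 36, 35, 22, 9, 25, 23]
t=7: [15, 23, 19, 15, 19, 47, 27, 41, 47]
t=8: [45, 48, 52, 44, 51, 26, 36, 11, 22]
t=9: [16, 25, 35, 14, 31, 40, 15, 32, 48]
t=10: [45, 41, 18, 39, 27, 5, 42, 26, 23]
t=11: [15, 10, 46, 6, 33, 19, 10, 38, 46]
t=12: [40, 28, 22, 22, 22, 48, 28, 10, 20]
t=13: [9, 35, 48, 48, 50, 30, 36, 33, 54]

Answer: x_2(13) = 48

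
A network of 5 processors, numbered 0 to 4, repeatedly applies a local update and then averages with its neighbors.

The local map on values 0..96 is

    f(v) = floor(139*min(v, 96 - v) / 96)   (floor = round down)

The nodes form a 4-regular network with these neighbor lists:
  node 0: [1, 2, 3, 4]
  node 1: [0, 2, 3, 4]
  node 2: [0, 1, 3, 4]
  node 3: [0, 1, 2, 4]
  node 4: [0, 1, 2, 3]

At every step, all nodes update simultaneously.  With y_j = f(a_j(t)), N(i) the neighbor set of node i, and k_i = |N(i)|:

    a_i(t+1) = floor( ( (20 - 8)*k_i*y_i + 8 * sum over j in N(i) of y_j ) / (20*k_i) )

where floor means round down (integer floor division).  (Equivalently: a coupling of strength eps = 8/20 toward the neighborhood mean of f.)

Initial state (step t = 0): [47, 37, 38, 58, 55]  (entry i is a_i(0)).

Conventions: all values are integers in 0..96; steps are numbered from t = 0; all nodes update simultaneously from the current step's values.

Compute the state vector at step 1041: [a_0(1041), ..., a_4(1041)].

Simulating step by step:
t=0: [47, 37, 38, 58, 55]
t=1: [63, 55, 56, 56, 58]
t=2: [51, 57, 56, 56, 55]
t=3: [61, 57, 57, 57, 58]
t=4: [52, 55, 55, 55, 54]
t=5: [61, 59, 59, 59, 60]
t=6: [51, 52, 52, 52, 52]
t=7: [64, 63, 63, 63, 63]
t=8: [46, 46, 46, 46, 46]
t=9: [66, 66, 66, 66, 66]
t=10: [43, 43, 43, 43, 43]
t=11: [62, 62, 62, 62, 62]
t=12: [49, 49, 49, 49, 49]
t=13: [68, 68, 68, 68, 68]
t=14: [40, 40, 40, 40, 40]
t=15: [57, 57, 57, 57, 57]
t=16: [56, 56, 56, 56, 56]
t=17: [57, 57, 57, 57, 57]

Answer: [57, 57, 57, 57, 57]
Key observation: The state at step 15, [57, 57, 57, 57, 57], reappears at step 17: the system is in a cycle of period 2 from step 15 on.  Therefore the state at step 1041 equals the state at step 15 + ((1041 - 15) mod 2) = 15, which is [57, 57, 57, 57, 57].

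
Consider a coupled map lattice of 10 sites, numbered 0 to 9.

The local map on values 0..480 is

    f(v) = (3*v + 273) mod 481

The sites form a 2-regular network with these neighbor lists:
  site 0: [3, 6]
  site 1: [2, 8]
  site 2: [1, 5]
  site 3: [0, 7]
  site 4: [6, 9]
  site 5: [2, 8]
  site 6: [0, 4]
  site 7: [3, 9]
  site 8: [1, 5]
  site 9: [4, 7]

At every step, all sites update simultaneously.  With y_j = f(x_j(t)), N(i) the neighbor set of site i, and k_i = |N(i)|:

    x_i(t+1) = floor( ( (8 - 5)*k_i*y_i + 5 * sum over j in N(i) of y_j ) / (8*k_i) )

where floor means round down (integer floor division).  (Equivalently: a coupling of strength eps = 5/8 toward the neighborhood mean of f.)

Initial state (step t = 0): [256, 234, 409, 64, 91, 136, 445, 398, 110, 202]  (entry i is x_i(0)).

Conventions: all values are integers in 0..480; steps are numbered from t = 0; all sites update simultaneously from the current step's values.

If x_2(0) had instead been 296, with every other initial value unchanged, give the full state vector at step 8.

Answer: [375, 186, 288, 275, 202, 238, 335, 142, 221, 102]
Key observation: This trace re-runs the system from the modified initial state.

Derivation:
t=0: [256, 234, 296, 64, 91, 136, 445, 398, 110, 202]
t=1: [226, 105, 141, 206, 200, 175, 106, 278, 112, 177]
t=2: [338, 147, 213, 345, 282, 226, 310, 283, 180, 288]
t=3: [305, 325, 381, 281, 188, 414, 241, 222, 344, 164]
t=4: [143, 356, 282, 271, 232, 276, 194, 308, 240, 360]
t=5: [238, 200, 220, 189, 241, 110, 211, 249, 173, 222]
t=6: [254, 385, 330, 160, 288, 284, 177, 277, 277, 200]
t=7: [213, 313, 309, 169, 289, 199, 198, 260, 249, 246]
t=8: [375, 186, 288, 275, 202, 238, 335, 142, 221, 102]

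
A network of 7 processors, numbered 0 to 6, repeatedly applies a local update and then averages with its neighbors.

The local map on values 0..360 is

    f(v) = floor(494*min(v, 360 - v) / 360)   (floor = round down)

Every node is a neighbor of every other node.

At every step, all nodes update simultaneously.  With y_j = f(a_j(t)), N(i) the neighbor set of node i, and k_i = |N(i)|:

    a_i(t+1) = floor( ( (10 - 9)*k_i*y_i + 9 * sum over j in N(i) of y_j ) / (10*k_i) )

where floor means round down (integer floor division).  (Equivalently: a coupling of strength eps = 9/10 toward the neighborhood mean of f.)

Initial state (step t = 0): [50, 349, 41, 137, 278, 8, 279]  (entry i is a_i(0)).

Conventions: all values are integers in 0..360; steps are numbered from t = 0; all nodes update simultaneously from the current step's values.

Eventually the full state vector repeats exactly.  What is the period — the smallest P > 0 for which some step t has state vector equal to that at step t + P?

Answer: 16
Key observation: The state at step 5, [215, 215, 215, 215, 215, 215, 215], reappears at step 21 — and no state repeats earlier — so the cycle the system enters has period 16.

Derivation:
t=0: [50, 349, 41, 137, 278, 8, 279]
t=1: [80, 83, 81, 74, 78, 83, 78]
t=2: [108, 108, 108, 109, 108, 108, 108]
t=3: [148, 148, 148, 148, 148, 148, 148]
t=4: [203, 203, 203, 203, 203, 203, 203]
t=5: [215, 215, 215, 215, 215, 215, 215]
t=6: [198, 198, 198, 198, 198, 198, 198]
t=7: [222, 222, 222, 222, 222, 222, 222]
t=8: [189, 189, 189, 189, 189, 189, 189]
t=9: [234, 234, 234, 234, 234, 234, 234]
t=10: [172, 172, 172, 172, 172, 172, 172]
t=11: [236, 236, 236, 236, 236, 236, 236]
t=12: [170, 170, 170, 170, 170, 170, 170]
t=13: [233, 233, 233, 233, 233, 233, 233]
t=14: [174, 174, 174, 174, 174, 174, 174]
t=15: [238, 238, 238, 238, 238, 238, 238]
t=16: [167, 167, 167, 167, 167, 167, 167]
t=17: [229, 229, 229, 229, 229, 229, 229]
t=18: [179, 179, 179, 179, 179, 179, 179]
t=19: [245, 245, 245, 245, 245, 245, 245]
t=20: [157, 157, 157, 157, 157, 157, 157]
t=21: [215, 215, 215, 215, 215, 215, 215]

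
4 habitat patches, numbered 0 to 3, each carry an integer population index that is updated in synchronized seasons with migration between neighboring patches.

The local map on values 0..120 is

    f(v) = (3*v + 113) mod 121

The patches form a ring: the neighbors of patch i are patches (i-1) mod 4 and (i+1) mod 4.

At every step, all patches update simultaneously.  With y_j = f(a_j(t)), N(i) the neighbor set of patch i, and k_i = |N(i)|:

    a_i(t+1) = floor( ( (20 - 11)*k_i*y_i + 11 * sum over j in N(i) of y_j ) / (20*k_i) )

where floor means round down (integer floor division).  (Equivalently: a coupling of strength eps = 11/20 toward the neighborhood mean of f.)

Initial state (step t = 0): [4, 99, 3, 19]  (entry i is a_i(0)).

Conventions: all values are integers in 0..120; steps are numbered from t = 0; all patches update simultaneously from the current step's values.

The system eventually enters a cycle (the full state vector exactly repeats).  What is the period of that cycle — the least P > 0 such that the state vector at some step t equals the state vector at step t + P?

Answer: 5
Key observation: The state at step 127, [63, 63, 63, 63], reappears at step 132 — and no state repeats earlier — so the cycle the system enters has period 5.

Derivation:
t=0: [4, 99, 3, 19]
t=1: [28, 22, 26, 23]
t=2: [66, 66, 64, 67]
t=3: [69, 67, 67, 68]
t=4: [75, 73, 72, 75]
t=5: [94, 90, 90, 93]
t=6: [27, 23, 22, 27]
t=7: [69, 63, 62, 68]
t=8: [72, 64, 62, 70]
t=9: [78, 67, 65, 76]
t=10: [94, 79, 76, 91]
t=11: [50, 84, 80, 46]
t=12: [12, 37, 52, 40]
t=13: [71, 61, 71, 65]
t=14: [70, 70, 70, 75]
t=15: [85, 81, 85, 87]
t=16: [36, 54, 36, 7]
t=17: [57, 69, 57, 60]
t=18: [54, 58, 54, 46]
t=19: [29, 38, 29, 22]
t=20: [80, 91, 80, 69]
t=21: [77, 71, 77, 96]
t=22: [79, 93, 79, 73]
t=23: [81, 72, 81, 99]
t=24: [88, 101, 88, 83]
t=25: [53, 31, 53, 61]
t=26: [51, 54, 51, 40]
t=27: [50, 28, 50, 63]
t=28: [46, 45, 46, 38]
t=29: [34, 7, 34, 52]
t=30: [53, 57, 53, 63]
t=31: [41, 35, 41, 43]
t=32: [78, 106, 78, 63]
t=33: [82, 88, 82, 84]
t=34: [57, 70, 57, 65]
t=35: [59, 59, 59, 52]
t=36: [42, 48, 42, 38]
t=37: [86, 71, 86, 112]
t=38: [50, 42, 50, 43]
t=39: [41, 64, 41, 11]
t=40: [75, 91, 75, 74]
t=41: [75, 63, 75, 94]
t=42: [68, 79, 68, 67]
t=43: [83, 89, 83, 73]
t=44: [83, 73, 83, 106]
t=45: [97, 106, 97, 96]
t=46: [47, 53, 47, 39]
t=47: [43, 20, 43, 55]
t=48: [24, 23, 24, 16]
t=49: [56, 62, 56, 53]
t=50: [41, 47, 41, 34]
t=51: [80, 68, 80, 105]
t=52: [88, 94, 88, 90]
t=53: [20, 22, 20, 16]
t=54: [50, 54, 50, 46]
t=55: [21, 26, 21, 15]
t=56: [54, 61, 54, 46]
t=57: [32, 42, 32, 22]
t=58: [88, 101, 88, 74]
t=59: [46, 31, 46, 49]
t=60: [32, 43, 32, 13]
t=61: [48, 48, 48, 62]
t=62: [26, 15, 26, 33]
t=63: [66, 55, 66, 79]
t=64: [70, 54, 70, 86]
t=65: [47, 59, 47, 48]
t=66: [22, 28, 22, 13]
t=67: [55, 66, 55, 45]
t=68: [36, 50, 36, 22]
t=69: [66, 64, 66, 81]
t=70: [79, 66, 79, 89]
t=71: [72, 90, 72, 67]
t=72: [64, 56, 64, 80]
t=73: [69, 52, 69, 84]
t=74: [43, 55, 43, 43]
t=75: [9, 16, 9, 0]
t=76: [50, 28, 50, 61]
t=77: [45, 45, 45, 35]
t=78: [31, 6, 31, 46]
t=79: [43, 51, 43, 50]
t=80: [12, 10, 12, 9]
t=81: [23, 25, 23, 23]
t=82: [62, 63, 62, 61]
t=83: [57, 58, 57, 55]
t=84: [41, 43, 41, 39]
t=85: [81, 63, 81, 112]
t=86: [91, 89, 91, 101]
t=87: [29, 20, 29, 36]
t=88: [77, 66, 77, 88]
t=89: [68, 87, 68, 62]
t=90: [52, 46, 52, 66]
t=91: [33, 18, 33, 45]
t=92: [55, 70, 55, 52]
t=93: [45, 56, 45, 31]
t=94: [36, 20, 36, 41]
t=95: [90, 78, 90, 106]
t=96: [56, 58, 56, 41]
t=97: [61, 41, 61, 73]
t=98: [80, 81, 80, 70]
t=99: [103, 112, 103, 97]
t=100: [61, 71, 61, 50]
t=101: [53, 67, 53, 39]
t=102: [63, 48, 63, 65]
t=103: [49, 39, 49, 62]
t=104: [53, 58, 53, 35]
t=105: [52, 36, 52, 60]
t=106: [53, 59, 53, 37]
t=107: [55, 38, 55, 62]
t=108: [61, 67, 61, 45]
t=109: [45, 62, 45, 32]
t=110: [42, 28, 42, 42]
t=111: [106, 99, 106, 118]
t=112: [72, 58, 72, 84]
t=113: [52, 68, 52, 48]
t=114: [36, 48, 36, 21]
t=115: [64, 61, 64, 79]
t=116: [72, 58, 72, 83]
t=117: [84, 68, 84, 101]
t=118: [36, 34, 36, 24]
t=119: [88, 97, 88, 83]
t=120: [50, 26, 50, 61]
t=121: [43, 43, 43, 35]
t=122: [26, 0, 26, 43]
t=123: [62, 89, 62, 38]
t=124: [59, 39, 59, 79]
t=125: [81, 75, 81, 75]
t=126: [104, 105, 104, 105]
t=127: [63, 63, 63, 63]
t=128: [60, 60, 60, 60]
t=129: [51, 51, 51, 51]
t=130: [24, 24, 24, 24]
t=131: [64, 64, 64, 64]
t=132: [63, 63, 63, 63]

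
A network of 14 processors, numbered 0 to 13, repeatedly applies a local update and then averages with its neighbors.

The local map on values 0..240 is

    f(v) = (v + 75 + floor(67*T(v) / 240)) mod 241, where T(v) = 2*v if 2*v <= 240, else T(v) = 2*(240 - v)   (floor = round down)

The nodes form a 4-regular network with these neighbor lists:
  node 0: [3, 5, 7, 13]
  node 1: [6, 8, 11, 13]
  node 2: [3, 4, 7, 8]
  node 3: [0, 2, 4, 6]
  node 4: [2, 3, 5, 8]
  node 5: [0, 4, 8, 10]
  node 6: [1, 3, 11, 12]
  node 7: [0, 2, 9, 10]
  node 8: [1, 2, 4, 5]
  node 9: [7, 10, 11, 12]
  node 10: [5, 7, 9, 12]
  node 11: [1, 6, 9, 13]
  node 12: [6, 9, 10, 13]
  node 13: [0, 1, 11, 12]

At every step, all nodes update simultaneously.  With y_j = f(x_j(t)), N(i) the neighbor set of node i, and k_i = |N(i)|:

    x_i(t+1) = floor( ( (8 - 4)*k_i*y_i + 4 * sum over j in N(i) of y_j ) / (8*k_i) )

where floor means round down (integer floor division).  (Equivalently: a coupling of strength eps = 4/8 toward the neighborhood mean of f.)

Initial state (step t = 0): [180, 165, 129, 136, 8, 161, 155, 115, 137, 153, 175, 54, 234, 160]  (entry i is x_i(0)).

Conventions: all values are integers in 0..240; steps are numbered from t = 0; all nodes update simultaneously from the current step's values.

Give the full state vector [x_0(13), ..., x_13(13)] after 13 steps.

Simulating step by step:
t=0: [180, 165, 129, 136, 8, 161, 155, 115, 137, 153, 175, 54, 234, 160]
t=1: [38, 52, 31, 38, 58, 45, 55, 25, 37, 53, 42, 98, 54, 58]
t=2: [136, 163, 129, 139, 149, 143, 164, 125, 139, 158, 141, 193, 157, 167]
t=3: [29, 39, 26, 30, 30, 30, 39, 26, 30, 36, 31, 46, 37, 40]
t=4: [121, 134, 117, 121, 120, 121, 134, 118, 122, 130, 123, 140, 131, 135]
t=5: [21, 26, 18, 21, 20, 21, 26, 19, 21, 24, 22, 27, 25, 26]
t=6: [107, 114, 104, 107, 106, 107, 114, 105, 107, 111, 109, 115, 112, 114]
t=7: [31, 9, 178, 61, 149, 30, 9, 149, 61, 35, 33, 11, 7, 9]
t=8: [113, 99, 73, 121, 79, 117, 99, 69, 121, 106, 109, 95, 96, 93]
t=9: [59, 201, 146, 88, 129, 37, 201, 146, 89, 199, 84, 226, 198, 195]
t=10: [136, 76, 76, 140, 85, 142, 76, 73, 137, 72, 136, 61, 73, 70]
t=11: [67, 168, 153, 92, 138, 51, 169, 148, 91, 165, 88, 179, 168, 164]
t=12: [145, 64, 79, 144, 91, 156, 64, 74, 140, 61, 139, 44, 62, 58]
t=13: [68, 150, 157, 93, 144, 56, 151, 148, 92, 151, 85, 156, 152, 147]

Answer: [68, 150, 157, 93, 144, 56, 151, 148, 92, 151, 85, 156, 152, 147]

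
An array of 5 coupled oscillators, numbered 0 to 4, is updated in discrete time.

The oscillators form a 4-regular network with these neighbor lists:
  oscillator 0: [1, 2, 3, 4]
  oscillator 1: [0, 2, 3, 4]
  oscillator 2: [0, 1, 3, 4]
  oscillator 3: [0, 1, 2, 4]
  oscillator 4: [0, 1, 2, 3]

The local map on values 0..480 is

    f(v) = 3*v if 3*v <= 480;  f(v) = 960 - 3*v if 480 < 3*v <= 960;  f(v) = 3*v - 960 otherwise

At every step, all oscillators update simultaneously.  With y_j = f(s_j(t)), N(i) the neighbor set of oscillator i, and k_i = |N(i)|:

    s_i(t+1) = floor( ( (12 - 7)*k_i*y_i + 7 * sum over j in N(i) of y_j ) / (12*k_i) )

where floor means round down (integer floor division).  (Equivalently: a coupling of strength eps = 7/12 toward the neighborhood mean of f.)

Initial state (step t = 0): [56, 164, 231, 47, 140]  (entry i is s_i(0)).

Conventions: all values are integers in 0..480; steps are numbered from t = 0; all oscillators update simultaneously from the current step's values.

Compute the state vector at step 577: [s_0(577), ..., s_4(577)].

Answer: [371, 374, 373, 371, 372]
Key observation: The state at step 14, [155, 158, 157, 155, 156], reappears at step 18: the system is in a cycle of period 4 from step 14 on.  Therefore the state at step 577 equals the state at step 14 + ((577 - 14) mod 4) = 17, which is [371, 374, 373, 371, 372].

Derivation:
t=0: [56, 164, 231, 47, 140]
t=1: [259, 340, 285, 251, 327]
t=2: [133, 100, 112, 140, 89]
t=3: [359, 332, 342, 364, 323]
t=4: [84, 62, 70, 88, 54]
t=5: [224, 207, 213, 228, 200]
t=6: [309, 322, 317, 305, 328]
t=7: [26, 18, 19, 29, 23]
t=8: [71, 64, 65, 73, 69]
t=9: [207, 201, 202, 208, 205]
t=10: [344, 349, 348, 343, 345]
t=11: [75, 80, 79, 75, 76]
t=12: [229, 233, 232, 229, 230]
t=13: [269, 266, 267, 269, 268]
t=14: [155, 158, 157, 155, 156]
t=15: [467, 470, 469, 467, 468]
t=16: [443, 446, 445, 443, 444]
t=17: [371, 374, 373, 371, 372]
t=18: [155, 158, 157, 155, 156]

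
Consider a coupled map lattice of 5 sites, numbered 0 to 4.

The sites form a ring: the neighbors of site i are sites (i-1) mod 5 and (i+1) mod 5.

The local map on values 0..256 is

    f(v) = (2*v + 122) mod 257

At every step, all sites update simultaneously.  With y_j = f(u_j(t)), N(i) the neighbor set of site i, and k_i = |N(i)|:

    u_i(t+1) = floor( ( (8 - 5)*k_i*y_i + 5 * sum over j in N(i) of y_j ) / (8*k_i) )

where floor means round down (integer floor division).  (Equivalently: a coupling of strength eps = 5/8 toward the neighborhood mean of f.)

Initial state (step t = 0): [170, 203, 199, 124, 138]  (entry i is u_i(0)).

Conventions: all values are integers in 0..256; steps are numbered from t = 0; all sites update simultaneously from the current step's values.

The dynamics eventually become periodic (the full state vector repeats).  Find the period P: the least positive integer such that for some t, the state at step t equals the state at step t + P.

Simulating step by step:
t=0: [170, 203, 199, 124, 138]
t=1: [125, 71, 41, 88, 152]
t=2: [98, 102, 91, 131, 112]
t=3: [72, 59, 78, 90, 92]
t=4: [93, 99, 96, 38, 35]
t=5: [98, 57, 102, 152, 149]
t=6: [147, 129, 152, 135, 133]
t=7: [139, 148, 144, 144, 141]
t=8: [149, 152, 155, 151, 147]
t=9: [163, 169, 170, 167, 162]
t=10: [194, 199, 202, 197, 192]
t=11: [174, 85, 7, 82, 173]
t=12: [156, 122, 71, 119, 154]
t=13: [154, 98, 68, 94, 152]
t=14: [136, 77, 36, 73, 134]
t=15: [98, 110, 82, 106, 96]
t=16: [67, 60, 61, 55, 64]
t=17: [249, 247, 239, 241, 246]
t=18: [102, 98, 92, 91, 98]
t=19: [64, 59, 52, 52, 59]
t=20: [243, 238, 230, 230, 238]
t=21: [87, 82, 73, 73, 82]
t=22: [32, 26, 16, 16, 26]
t=23: [178, 171, 160, 160, 171]
t=24: [212, 204, 191, 191, 204]
t=25: [22, 93, 174, 174, 93]
t=26: [94, 137, 162, 162, 137]
t=27: [106, 127, 173, 173, 127]
t=28: [103, 134, 182, 182, 134]
t=29: [109, 143, 199, 199, 143]
t=30: [125, 84, 51, 51, 84]
t=31: [63, 118, 164, 164, 118]
t=32: [156, 175, 164, 164, 175]
t=33: [200, 196, 199, 199, 196]
t=34: [3, 4, 4, 4, 4]
t=35: [129, 129, 130, 130, 129]
t=36: [123, 123, 124, 124, 123]
t=37: [111, 111, 112, 112, 111]
t=38: [87, 87, 88, 88, 87]
t=39: [39, 39, 40, 40, 39]
t=40: [200, 200, 201, 201, 200]
t=41: [8, 8, 9, 9, 8]
t=42: [138, 138, 139, 139, 138]
t=43: [141, 141, 142, 142, 141]
t=44: [147, 147, 148, 148, 147]
t=45: [159, 159, 160, 160, 159]
t=46: [183, 183, 184, 184, 183]
t=47: [231, 231, 232, 232, 231]
t=48: [70, 70, 71, 71, 70]
t=49: [5, 5, 6, 6, 5]
t=50: [132, 132, 133, 133, 132]
t=51: [129, 129, 130, 130, 129]

Answer: 16
Key observation: The state at step 35, [129, 129, 130, 130, 129], reappears at step 51 — and no state repeats earlier — so the cycle the system enters has period 16.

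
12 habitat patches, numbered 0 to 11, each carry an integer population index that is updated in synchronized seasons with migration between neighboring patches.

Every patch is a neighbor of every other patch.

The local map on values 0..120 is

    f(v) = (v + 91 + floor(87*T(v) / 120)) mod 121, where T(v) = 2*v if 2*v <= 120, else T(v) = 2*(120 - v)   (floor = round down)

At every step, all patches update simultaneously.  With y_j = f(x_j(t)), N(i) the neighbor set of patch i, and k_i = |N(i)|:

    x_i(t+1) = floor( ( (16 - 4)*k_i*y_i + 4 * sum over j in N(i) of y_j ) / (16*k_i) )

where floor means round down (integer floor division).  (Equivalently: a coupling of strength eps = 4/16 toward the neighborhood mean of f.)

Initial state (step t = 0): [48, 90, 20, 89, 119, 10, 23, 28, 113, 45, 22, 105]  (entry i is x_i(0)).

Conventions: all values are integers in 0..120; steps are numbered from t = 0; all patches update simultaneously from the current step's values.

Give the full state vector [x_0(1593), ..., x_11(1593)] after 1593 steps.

Simulating step by step:
t=0: [48, 90, 20, 89, 119, 10, 23, 28, 113, 45, 22, 105]
t=1: [83, 94, 33, 94, 85, 103, 38, 47, 87, 78, 36, 89]
t=2: [101, 98, 60, 98, 100, 95, 70, 86, 100, 103, 66, 99]
t=3: [99, 100, 113, 100, 100, 101, 109, 104, 100, 98, 111, 100]
t=4: [98, 98, 94, 98, 98, 97, 94, 97, 98, 98, 94, 98]
t=5: [99, 99, 100, 99, 99, 99, 100, 99, 99, 99, 100, 99]
t=6: [99, 99, 99, 99, 99, 99, 99, 99, 99, 99, 99, 99]
t=7: [99, 99, 99, 99, 99, 99, 99, 99, 99, 99, 99, 99]

Answer: [99, 99, 99, 99, 99, 99, 99, 99, 99, 99, 99, 99]
Key observation: The state at step 6, [99, 99, 99, 99, 99, 99, 99, 99, 99, 99, 99, 99], reappears at step 7: the system is in a cycle of period 1 from step 6 on.  Therefore the state at step 1593 equals the state at step 6 + ((1593 - 6) mod 1) = 6, which is [99, 99, 99, 99, 99, 99, 99, 99, 99, 99, 99, 99].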